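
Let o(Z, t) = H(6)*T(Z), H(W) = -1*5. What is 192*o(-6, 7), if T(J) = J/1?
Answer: 5760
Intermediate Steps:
H(W) = -5
T(J) = J (T(J) = J*1 = J)
o(Z, t) = -5*Z
192*o(-6, 7) = 192*(-5*(-6)) = 192*30 = 5760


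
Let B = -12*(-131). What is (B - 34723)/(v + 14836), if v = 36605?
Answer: -33151/51441 ≈ -0.64445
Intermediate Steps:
B = 1572
(B - 34723)/(v + 14836) = (1572 - 34723)/(36605 + 14836) = -33151/51441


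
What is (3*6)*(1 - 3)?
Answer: -36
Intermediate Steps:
(3*6)*(1 - 3) = 18*(-2) = -36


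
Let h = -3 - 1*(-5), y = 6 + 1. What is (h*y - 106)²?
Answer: 8464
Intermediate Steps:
y = 7
h = 2 (h = -3 + 5 = 2)
(h*y - 106)² = (2*7 - 106)² = (14 - 106)² = (-92)² = 8464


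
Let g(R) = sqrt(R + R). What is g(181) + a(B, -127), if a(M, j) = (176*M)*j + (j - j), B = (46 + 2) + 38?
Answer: -1922272 + sqrt(362) ≈ -1.9223e+6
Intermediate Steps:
g(R) = sqrt(2)*sqrt(R) (g(R) = sqrt(2*R) = sqrt(2)*sqrt(R))
B = 86 (B = 48 + 38 = 86)
a(M, j) = 176*M*j (a(M, j) = 176*M*j + 0 = 176*M*j)
g(181) + a(B, -127) = sqrt(2)*sqrt(181) + 176*86*(-127) = sqrt(362) - 1922272 = -1922272 + sqrt(362)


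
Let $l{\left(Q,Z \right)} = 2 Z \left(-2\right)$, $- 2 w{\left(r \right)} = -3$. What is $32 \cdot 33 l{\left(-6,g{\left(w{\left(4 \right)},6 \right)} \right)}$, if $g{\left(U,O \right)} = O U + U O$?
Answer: $-76032$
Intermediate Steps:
$w{\left(r \right)} = \frac{3}{2}$ ($w{\left(r \right)} = \left(- \frac{1}{2}\right) \left(-3\right) = \frac{3}{2}$)
$g{\left(U,O \right)} = 2 O U$ ($g{\left(U,O \right)} = O U + O U = 2 O U$)
$l{\left(Q,Z \right)} = - 4 Z$
$32 \cdot 33 l{\left(-6,g{\left(w{\left(4 \right)},6 \right)} \right)} = 32 \cdot 33 \left(- 4 \cdot 2 \cdot 6 \cdot \frac{3}{2}\right) = 1056 \left(\left(-4\right) 18\right) = 1056 \left(-72\right) = -76032$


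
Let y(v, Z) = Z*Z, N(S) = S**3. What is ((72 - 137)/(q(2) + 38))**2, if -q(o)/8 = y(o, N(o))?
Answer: 4225/224676 ≈ 0.018805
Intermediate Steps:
y(v, Z) = Z**2
q(o) = -8*o**6
((72 - 137)/(q(2) + 38))**2 = ((72 - 137)/(-8*2**6 + 38))**2 = (-65/(-8*64 + 38))**2 = (-65/(-512 + 38))**2 = (-65/(-474))**2 = (-65*(-1/474))**2 = (65/474)**2 = 4225/224676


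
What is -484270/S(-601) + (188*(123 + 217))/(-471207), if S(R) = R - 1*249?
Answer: 22813708189/40052595 ≈ 569.59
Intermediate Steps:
S(R) = -249 + R (S(R) = R - 249 = -249 + R)
-484270/S(-601) + (188*(123 + 217))/(-471207) = -484270/(-249 - 601) + (188*(123 + 217))/(-471207) = -484270/(-850) + (188*340)*(-1/471207) = -484270*(-1/850) + 63920*(-1/471207) = 48427/85 - 63920/471207 = 22813708189/40052595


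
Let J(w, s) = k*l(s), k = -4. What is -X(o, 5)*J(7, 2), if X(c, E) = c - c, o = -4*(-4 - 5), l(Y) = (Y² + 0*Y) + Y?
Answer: 0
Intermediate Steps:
l(Y) = Y + Y² (l(Y) = (Y² + 0) + Y = Y² + Y = Y + Y²)
J(w, s) = -4*s*(1 + s)
o = 36 (o = -4*(-9) = 36)
X(c, E) = 0
-X(o, 5)*J(7, 2) = -0*(-4*2*(1 + 2)) = -0*(-4*2*3) = -0*(-24) = -1*0 = 0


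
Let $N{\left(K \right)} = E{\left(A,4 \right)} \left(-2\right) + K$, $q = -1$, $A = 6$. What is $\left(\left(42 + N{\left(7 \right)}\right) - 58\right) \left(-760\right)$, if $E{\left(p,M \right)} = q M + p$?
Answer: $9880$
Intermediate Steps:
$E{\left(p,M \right)} = p - M$ ($E{\left(p,M \right)} = - M + p = p - M$)
$N{\left(K \right)} = -4 + K$ ($N{\left(K \right)} = \left(6 - 4\right) \left(-2\right) + K = 2 \left(-2\right) + K = -4 + K$)
$\left(\left(42 + N{\left(7 \right)}\right) - 58\right) \left(-760\right) = \left(\left(42 + \left(-4 + 7\right)\right) - 58\right) \left(-760\right) = \left(\left(42 + 3\right) - 58\right) \left(-760\right) = \left(45 - 58\right) \left(-760\right) = \left(-13\right) \left(-760\right) = 9880$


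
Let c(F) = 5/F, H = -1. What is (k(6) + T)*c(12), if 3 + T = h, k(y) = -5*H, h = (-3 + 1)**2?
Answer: 5/2 ≈ 2.5000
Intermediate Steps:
h = 4 (h = (-2)**2 = 4)
k(y) = 5 (k(y) = -5*(-1) = 5)
T = 1 (T = -3 + 4 = 1)
(k(6) + T)*c(12) = (5 + 1)*(5/12) = 6*(5*(1/12)) = 6*(5/12) = 5/2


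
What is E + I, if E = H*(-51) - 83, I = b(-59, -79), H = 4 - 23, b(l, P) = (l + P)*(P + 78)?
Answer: 1024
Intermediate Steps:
b(l, P) = (78 + P)*(P + l) (b(l, P) = (P + l)*(78 + P) = (78 + P)*(P + l))
H = -19
I = 138 (I = (-79)² + 78*(-79) + 78*(-59) - 79*(-59) = 6241 - 6162 - 4602 + 4661 = 138)
E = 886 (E = -19*(-51) - 83 = 969 - 83 = 886)
E + I = 886 + 138 = 1024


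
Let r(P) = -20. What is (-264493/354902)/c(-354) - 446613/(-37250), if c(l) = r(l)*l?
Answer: 112219738387183/9359830446000 ≈ 11.990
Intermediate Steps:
c(l) = -20*l
(-264493/354902)/c(-354) - 446613/(-37250) = (-264493/354902)/((-20*(-354))) - 446613/(-37250) = -264493*1/354902/7080 - 446613*(-1/37250) = -264493/354902*1/7080 + 446613/37250 = -264493/2512706160 + 446613/37250 = 112219738387183/9359830446000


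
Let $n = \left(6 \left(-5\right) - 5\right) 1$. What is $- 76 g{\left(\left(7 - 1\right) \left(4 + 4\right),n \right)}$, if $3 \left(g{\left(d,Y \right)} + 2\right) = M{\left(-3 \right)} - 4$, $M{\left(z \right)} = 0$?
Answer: $\frac{760}{3} \approx 253.33$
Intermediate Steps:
$n = -35$ ($n = \left(-30 - 5\right) 1 = \left(-35\right) 1 = -35$)
$g{\left(d,Y \right)} = - \frac{10}{3}$ ($g{\left(d,Y \right)} = -2 + \frac{0 - 4}{3} = -2 + \frac{1}{3} \left(-4\right) = -2 - \frac{4}{3} = - \frac{10}{3}$)
$- 76 g{\left(\left(7 - 1\right) \left(4 + 4\right),n \right)} = \left(-76\right) \left(- \frac{10}{3}\right) = \frac{760}{3}$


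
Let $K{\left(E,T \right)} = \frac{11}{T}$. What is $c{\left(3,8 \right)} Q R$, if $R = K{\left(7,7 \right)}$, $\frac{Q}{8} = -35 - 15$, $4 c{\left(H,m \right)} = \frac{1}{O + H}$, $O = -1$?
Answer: $- \frac{550}{7} \approx -78.571$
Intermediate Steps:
$c{\left(H,m \right)} = \frac{1}{4 \left(-1 + H\right)}$
$Q = -400$ ($Q = 8 \left(-35 - 15\right) = 8 \left(-50\right) = -400$)
$R = \frac{11}{7} \approx 1.5714$
$c{\left(3,8 \right)} Q R = \frac{1}{4 \left(-1 + 3\right)} \left(-400\right) \frac{11}{7} = \frac{1}{4 \cdot 2} \left(-400\right) \frac{11}{7} = \frac{1}{4} \cdot \frac{1}{2} \left(-400\right) \frac{11}{7} = \frac{1}{8} \left(-400\right) \frac{11}{7} = \left(-50\right) \frac{11}{7} = - \frac{550}{7}$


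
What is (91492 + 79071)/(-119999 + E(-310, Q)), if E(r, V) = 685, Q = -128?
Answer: -170563/119314 ≈ -1.4295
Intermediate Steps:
(91492 + 79071)/(-119999 + E(-310, Q)) = (91492 + 79071)/(-119999 + 685) = 170563/(-119314) = 170563*(-1/119314) = -170563/119314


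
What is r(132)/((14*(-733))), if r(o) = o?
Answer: -66/5131 ≈ -0.012863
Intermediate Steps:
r(132)/((14*(-733))) = 132/((14*(-733))) = 132/(-10262) = 132*(-1/10262) = -66/5131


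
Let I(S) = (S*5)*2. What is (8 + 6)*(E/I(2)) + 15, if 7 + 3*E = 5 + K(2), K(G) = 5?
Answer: 157/10 ≈ 15.700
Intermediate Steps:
E = 1 (E = -7/3 + (5 + 5)/3 = -7/3 + (⅓)*10 = -7/3 + 10/3 = 1)
I(S) = 10*S (I(S) = (5*S)*2 = 10*S)
(8 + 6)*(E/I(2)) + 15 = (8 + 6)*(1/(10*2)) + 15 = 14*(1/20) + 15 = 7/10 + 15 = 157/10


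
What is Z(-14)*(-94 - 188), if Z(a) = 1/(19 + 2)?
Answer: -94/7 ≈ -13.429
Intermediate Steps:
Z(a) = 1/21
Z(-14)*(-94 - 188) = (-94 - 188)/21 = (1/21)*(-282) = -94/7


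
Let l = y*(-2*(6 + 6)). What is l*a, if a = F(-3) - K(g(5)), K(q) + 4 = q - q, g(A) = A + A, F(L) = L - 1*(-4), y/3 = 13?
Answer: -4680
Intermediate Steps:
y = 39 (y = 3*13 = 39)
F(L) = 4 + L (F(L) = L + 4 = 4 + L)
g(A) = 2*A
K(q) = -4 (K(q) = -4 + (q - q) = -4 + 0 = -4)
l = -936 (l = 39*(-2*(6 + 6)) = 39*(-2*12) = 39*(-24) = -936)
a = 5 (a = (4 - 3) - 1*(-4) = 1 + 4 = 5)
l*a = -936*5 = -4680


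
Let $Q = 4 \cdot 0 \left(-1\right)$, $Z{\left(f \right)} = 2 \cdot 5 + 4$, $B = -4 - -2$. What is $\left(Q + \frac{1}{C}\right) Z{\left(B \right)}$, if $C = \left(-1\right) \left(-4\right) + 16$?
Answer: $\frac{7}{10} \approx 0.7$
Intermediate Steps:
$B = -2$ ($B = -4 + 2 = -2$)
$Z{\left(f \right)} = 14$ ($Z{\left(f \right)} = 10 + 4 = 14$)
$C = 20$ ($C = 4 + 16 = 20$)
$Q = 0$ ($Q = 0 \left(-1\right) = 0$)
$\left(Q + \frac{1}{C}\right) Z{\left(B \right)} = \left(0 + \frac{1}{20}\right) 14 = \frac{1}{20} \cdot 14 = \frac{7}{10}$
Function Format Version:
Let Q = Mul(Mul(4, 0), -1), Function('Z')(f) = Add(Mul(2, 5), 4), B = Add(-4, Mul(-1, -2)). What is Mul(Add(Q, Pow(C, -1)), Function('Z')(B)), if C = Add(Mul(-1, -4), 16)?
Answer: Rational(7, 10) ≈ 0.70000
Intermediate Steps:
B = -2 (B = Add(-4, 2) = -2)
Function('Z')(f) = 14 (Function('Z')(f) = Add(10, 4) = 14)
C = 20 (C = Add(4, 16) = 20)
Q = 0 (Q = Mul(0, -1) = 0)
Mul(Add(Q, Pow(C, -1)), Function('Z')(B)) = Mul(Add(0, Pow(20, -1)), 14) = Mul(Add(0, Rational(1, 20)), 14) = Mul(Rational(1, 20), 14) = Rational(7, 10)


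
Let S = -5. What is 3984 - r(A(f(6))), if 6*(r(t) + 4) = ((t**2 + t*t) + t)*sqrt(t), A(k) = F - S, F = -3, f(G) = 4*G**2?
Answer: 3988 - 5*sqrt(2)/3 ≈ 3985.6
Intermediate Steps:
A(k) = 2 (A(k) = -3 - 1*(-5) = -3 + 5 = 2)
r(t) = -4 + sqrt(t)*(t + 2*t**2)/6 (r(t) = -4 + (((t**2 + t*t) + t)*sqrt(t))/6 = -4 + (((t**2 + t**2) + t)*sqrt(t))/6 = -4 + ((2*t**2 + t)*sqrt(t))/6 = -4 + ((t + 2*t**2)*sqrt(t))/6 = -4 + (sqrt(t)*(t + 2*t**2))/6 = -4 + sqrt(t)*(t + 2*t**2)/6)
3984 - r(A(f(6))) = 3984 - (-4 + 2**(5/2)/3 + 2**(3/2)/6) = 3984 - (-4 + (4*sqrt(2))/3 + (2*sqrt(2))/6) = 3984 - (-4 + 4*sqrt(2)/3 + sqrt(2)/3) = 3984 - (-4 + 5*sqrt(2)/3) = 3984 + (4 - 5*sqrt(2)/3) = 3988 - 5*sqrt(2)/3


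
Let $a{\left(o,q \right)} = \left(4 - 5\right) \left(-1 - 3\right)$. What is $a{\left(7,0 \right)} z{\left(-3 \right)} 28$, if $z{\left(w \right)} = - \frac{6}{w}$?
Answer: $224$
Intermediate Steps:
$a{\left(o,q \right)} = 4$ ($a{\left(o,q \right)} = \left(-1\right) \left(-4\right) = 4$)
$a{\left(7,0 \right)} z{\left(-3 \right)} 28 = 4 \left(- \frac{6}{-3}\right) 28 = 4 \left(\left(-6\right) \left(- \frac{1}{3}\right)\right) 28 = 4 \cdot 2 \cdot 28 = 8 \cdot 28 = 224$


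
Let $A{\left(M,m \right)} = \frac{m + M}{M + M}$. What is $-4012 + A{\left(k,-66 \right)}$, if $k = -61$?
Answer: $- \frac{489337}{122} \approx -4011.0$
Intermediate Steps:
$A{\left(M,m \right)} = \frac{M + m}{2 M}$
$-4012 + A{\left(k,-66 \right)} = -4012 + \frac{-61 - 66}{2 \left(-61\right)} = -4012 + \frac{1}{2} \left(- \frac{1}{61}\right) \left(-127\right) = -4012 + \frac{127}{122} = - \frac{489337}{122}$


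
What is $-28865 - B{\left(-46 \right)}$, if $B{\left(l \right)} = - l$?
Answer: $-28911$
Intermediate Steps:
$-28865 - B{\left(-46 \right)} = -28865 - \left(-1\right) \left(-46\right) = -28865 - 46 = -28911$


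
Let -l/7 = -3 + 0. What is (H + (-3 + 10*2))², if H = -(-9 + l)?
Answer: 25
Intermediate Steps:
l = 21 (l = -7*(-3 + 0) = -7*(-3) = 21)
H = -12 (H = -(-9 + 21) = -1*12 = -12)
(H + (-3 + 10*2))² = (-12 + (-3 + 10*2))² = (-12 + (-3 + 20))² = (-12 + 17)² = 5² = 25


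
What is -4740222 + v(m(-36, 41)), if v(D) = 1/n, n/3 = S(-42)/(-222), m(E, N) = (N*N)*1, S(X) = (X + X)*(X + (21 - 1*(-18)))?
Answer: -597268009/126 ≈ -4.7402e+6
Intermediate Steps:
S(X) = 2*X*(39 + X) (S(X) = (2*X)*(X + (21 + 18)) = (2*X)*(X + 39) = (2*X)*(39 + X) = 2*X*(39 + X))
m(E, N) = N**2 (m(E, N) = N**2*1 = N**2)
n = -126/37 (n = 3*((2*(-42)*(39 - 42))/(-222)) = 3*((2*(-42)*(-3))*(-1/222)) = 3*(252*(-1/222)) = 3*(-42/37) = -126/37 ≈ -3.4054)
v(D) = -37/126 (v(D) = 1/(-126/37) = -37/126)
-4740222 + v(m(-36, 41)) = -4740222 - 37/126 = -597268009/126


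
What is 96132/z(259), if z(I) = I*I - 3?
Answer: 48066/33539 ≈ 1.4331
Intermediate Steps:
z(I) = -3 + I**2 (z(I) = I**2 - 3 = -3 + I**2)
96132/z(259) = 96132/(-3 + 259**2) = 96132/(-3 + 67081) = 96132/67078 = 96132*(1/67078) = 48066/33539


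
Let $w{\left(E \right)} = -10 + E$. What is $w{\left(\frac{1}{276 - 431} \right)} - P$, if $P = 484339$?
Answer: $- \frac{75074096}{155} \approx -4.8435 \cdot 10^{5}$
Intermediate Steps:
$w{\left(\frac{1}{276 - 431} \right)} - P = \left(-10 + \frac{1}{276 - 431}\right) - 484339 = \left(-10 + \frac{1}{-155}\right) - 484339 = \left(-10 - \frac{1}{155}\right) - 484339 = - \frac{1551}{155} - 484339 = - \frac{75074096}{155}$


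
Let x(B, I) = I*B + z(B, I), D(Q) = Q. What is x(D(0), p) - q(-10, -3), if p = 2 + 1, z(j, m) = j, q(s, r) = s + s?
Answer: 20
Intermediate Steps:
q(s, r) = 2*s
p = 3
x(B, I) = B + B*I (x(B, I) = I*B + B = B*I + B = B + B*I)
x(D(0), p) - q(-10, -3) = 0*(1 + 3) - 2*(-10) = 0*4 - 1*(-20) = 0 + 20 = 20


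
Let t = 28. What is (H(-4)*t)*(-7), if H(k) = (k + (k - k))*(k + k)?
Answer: -6272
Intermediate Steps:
H(k) = 2*k² (H(k) = (k + 0)*(2*k) = k*(2*k) = 2*k²)
(H(-4)*t)*(-7) = ((2*(-4)²)*28)*(-7) = ((2*16)*28)*(-7) = (32*28)*(-7) = 896*(-7) = -6272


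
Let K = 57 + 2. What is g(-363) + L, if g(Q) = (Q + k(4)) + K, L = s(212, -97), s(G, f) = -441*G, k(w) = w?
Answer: -93792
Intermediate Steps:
K = 59
L = -93492 (L = -441*212 = -93492)
g(Q) = 63 + Q (g(Q) = (Q + 4) + 59 = (4 + Q) + 59 = 63 + Q)
g(-363) + L = (63 - 363) - 93492 = -300 - 93492 = -93792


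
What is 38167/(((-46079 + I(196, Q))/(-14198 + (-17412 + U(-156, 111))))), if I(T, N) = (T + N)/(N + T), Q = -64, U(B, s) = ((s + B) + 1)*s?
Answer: 696433249/23039 ≈ 30228.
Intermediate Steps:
U(B, s) = s*(1 + B + s) (U(B, s) = ((B + s) + 1)*s = (1 + B + s)*s = s*(1 + B + s))
I(T, N) = 1 (I(T, N) = (N + T)/(N + T) = 1)
38167/(((-46079 + I(196, Q))/(-14198 + (-17412 + U(-156, 111))))) = 38167/(((-46079 + 1)/(-14198 + (-17412 + 111*(1 - 156 + 111))))) = 38167/((-46078/(-14198 + (-17412 + 111*(-44))))) = 38167/((-46078/(-14198 + (-17412 - 4884)))) = 38167/((-46078/(-14198 - 22296))) = 38167/((-46078/(-36494))) = 38167/((-46078*(-1/36494))) = 38167/(23039/18247) = 38167*(18247/23039) = 696433249/23039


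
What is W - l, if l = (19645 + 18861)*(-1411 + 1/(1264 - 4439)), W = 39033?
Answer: 172627960331/3175 ≈ 5.4371e+7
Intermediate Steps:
l = -172504030556/3175 (l = 38506*(-1411 + 1/(-3175)) = 38506*(-1411 - 1/3175) = 38506*(-4479926/3175) = -172504030556/3175 ≈ -5.4332e+7)
W - l = 39033 - 1*(-172504030556/3175) = 39033 + 172504030556/3175 = 172627960331/3175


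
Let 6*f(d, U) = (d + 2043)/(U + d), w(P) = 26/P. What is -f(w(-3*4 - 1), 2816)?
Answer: -2041/16884 ≈ -0.12088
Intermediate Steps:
f(d, U) = (2043 + d)/(6*(U + d)) (f(d, U) = ((d + 2043)/(U + d))/6 = ((2043 + d)/(U + d))/6 = (2043 + d)/(6*(U + d)))
-f(w(-3*4 - 1), 2816) = -(2043 + 26/(-3*4 - 1))/(6*(2816 + 26/(-3*4 - 1))) = -(2043 + 26/(-12 - 1))/(6*(2816 + 26/(-12 - 1))) = -(2043 + 26/(-13))/(6*(2816 + 26/(-13))) = -(2043 + 26*(-1/13))/(6*(2816 + 26*(-1/13))) = -(2043 - 2)/(6*(2816 - 2)) = -2041/(6*2814) = -1*2041/16884 = -2041/16884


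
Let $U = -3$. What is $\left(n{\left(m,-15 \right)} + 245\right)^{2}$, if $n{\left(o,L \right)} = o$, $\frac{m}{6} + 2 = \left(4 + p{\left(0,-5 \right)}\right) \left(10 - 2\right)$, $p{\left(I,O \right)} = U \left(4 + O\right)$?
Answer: $323761$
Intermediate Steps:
$p{\left(I,O \right)} = -12 - 3 O$ ($p{\left(I,O \right)} = - 3 \left(4 + O\right) = -12 - 3 O$)
$m = 324$ ($m = -12 + 6 \left(4 - -3\right) \left(10 - 2\right) = -12 + 6 \left(4 + \left(-12 + 15\right)\right) 8 = -12 + 6 \left(4 + 3\right) 8 = -12 + 6 \cdot 7 \cdot 8 = -12 + 6 \cdot 56 = -12 + 336 = 324$)
$\left(n{\left(m,-15 \right)} + 245\right)^{2} = \left(324 + 245\right)^{2} = 569^{2} = 323761$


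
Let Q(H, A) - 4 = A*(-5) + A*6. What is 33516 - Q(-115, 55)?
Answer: 33457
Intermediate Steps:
Q(H, A) = 4 + A (Q(H, A) = 4 + (A*(-5) + A*6) = 4 + (-5*A + 6*A) = 4 + A)
33516 - Q(-115, 55) = 33516 - (4 + 55) = 33516 - 1*59 = 33516 - 59 = 33457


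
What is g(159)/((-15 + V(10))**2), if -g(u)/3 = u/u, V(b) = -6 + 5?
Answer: -3/256 ≈ -0.011719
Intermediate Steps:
V(b) = -1
g(u) = -3 (g(u) = -3*u/u = -3*1 = -3)
g(159)/((-15 + V(10))**2) = -3/(-15 - 1)**2 = -3/((-16)**2) = -3/256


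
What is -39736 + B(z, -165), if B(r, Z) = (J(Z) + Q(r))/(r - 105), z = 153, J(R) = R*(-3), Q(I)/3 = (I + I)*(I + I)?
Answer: -541975/16 ≈ -33873.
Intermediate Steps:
Q(I) = 12*I² (Q(I) = 3*((I + I)*(I + I)) = 3*((2*I)*(2*I)) = 3*(4*I²) = 12*I²)
J(R) = -3*R
B(r, Z) = (-3*Z + 12*r²)/(-105 + r) (B(r, Z) = (-3*Z + 12*r²)/(r - 105) = (-3*Z + 12*r²)/(-105 + r))
-39736 + B(z, -165) = -39736 + 3*(-1*(-165) + 4*153²)/(-105 + 153) = -39736 + 3*(165 + 4*23409)/48 = -39736 + 3*(1/48)*(165 + 93636) = -39736 + 3*(1/48)*93801 = -39736 + 93801/16 = -541975/16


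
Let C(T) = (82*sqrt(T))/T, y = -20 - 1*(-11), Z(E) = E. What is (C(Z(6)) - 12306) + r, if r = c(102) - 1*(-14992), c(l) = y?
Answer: 2677 + 41*sqrt(6)/3 ≈ 2710.5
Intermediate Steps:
y = -9 (y = -20 + 11 = -9)
c(l) = -9
r = 14983 (r = -9 - 1*(-14992) = -9 + 14992 = 14983)
C(T) = 82/sqrt(T)
(C(Z(6)) - 12306) + r = (82/sqrt(6) - 12306) + 14983 = (82*(sqrt(6)/6) - 12306) + 14983 = (41*sqrt(6)/3 - 12306) + 14983 = (-12306 + 41*sqrt(6)/3) + 14983 = 2677 + 41*sqrt(6)/3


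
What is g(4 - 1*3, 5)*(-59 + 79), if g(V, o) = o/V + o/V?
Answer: 200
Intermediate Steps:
g(V, o) = 2*o/V
g(4 - 1*3, 5)*(-59 + 79) = (2*5/(4 - 1*3))*(-59 + 79) = (2*5/(4 - 3))*20 = (2*5/1)*20 = (2*5*1)*20 = 10*20 = 200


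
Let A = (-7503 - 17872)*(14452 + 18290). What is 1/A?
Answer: -1/830828250 ≈ -1.2036e-9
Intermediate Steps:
A = -830828250 (A = -25375*32742 = -830828250)
1/A = 1/(-830828250) = -1/830828250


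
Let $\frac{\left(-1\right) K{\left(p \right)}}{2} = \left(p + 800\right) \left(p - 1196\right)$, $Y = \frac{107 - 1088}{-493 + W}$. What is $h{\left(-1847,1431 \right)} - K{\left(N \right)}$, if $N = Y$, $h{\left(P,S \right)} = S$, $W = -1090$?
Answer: $- \frac{4792911253535}{2505889} \approx -1.9127 \cdot 10^{6}$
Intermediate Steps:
$Y = \frac{981}{1583}$ ($Y = \frac{107 - 1088}{-493 - 1090} = - \frac{981}{-1583} = \left(-981\right) \left(- \frac{1}{1583}\right) = \frac{981}{1583} \approx 0.61971$)
$N = \frac{981}{1583} \approx 0.61971$
$K{\left(p \right)} = - 2 \left(-1196 + p\right) \left(800 + p\right)$ ($K{\left(p \right)} = - 2 \left(p + 800\right) \left(p - 1196\right) = - 2 \left(800 + p\right) \left(-1196 + p\right) = - 2 \left(-1196 + p\right) \left(800 + p\right)$)
$h{\left(-1847,1431 \right)} - K{\left(N \right)} = 1431 - \left(1913600 - 2 \left(\frac{981}{1583}\right)^{2} + 792 \cdot \frac{981}{1583}\right) = 1431 - \left(1913600 - \frac{1924722}{2505889} + \frac{776952}{1583}\right) = 1431 - \frac{4796497180694}{2505889} = - \frac{4792911253535}{2505889}$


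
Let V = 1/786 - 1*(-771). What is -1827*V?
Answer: -369058263/262 ≈ -1.4086e+6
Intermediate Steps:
V = 606007/786 (V = 1/786 + 771 = 606007/786 ≈ 771.00)
-1827*V = -1827*606007/786 = -369058263/262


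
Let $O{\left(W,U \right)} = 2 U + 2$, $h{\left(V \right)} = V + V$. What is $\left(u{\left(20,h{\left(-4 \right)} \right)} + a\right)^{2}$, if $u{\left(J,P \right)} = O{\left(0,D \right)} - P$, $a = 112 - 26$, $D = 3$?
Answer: $10404$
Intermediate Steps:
$h{\left(V \right)} = 2 V$
$O{\left(W,U \right)} = 2 + 2 U$
$a = 86$ ($a = 112 - 26 = 86$)
$u{\left(J,P \right)} = 8 - P$ ($u{\left(J,P \right)} = \left(2 + 2 \cdot 3\right) - P = \left(2 + 6\right) - P = 8 - P$)
$\left(u{\left(20,h{\left(-4 \right)} \right)} + a\right)^{2} = \left(\left(8 - 2 \left(-4\right)\right) + 86\right)^{2} = \left(\left(8 - -8\right) + 86\right)^{2} = \left(\left(8 + 8\right) + 86\right)^{2} = \left(16 + 86\right)^{2} = 102^{2} = 10404$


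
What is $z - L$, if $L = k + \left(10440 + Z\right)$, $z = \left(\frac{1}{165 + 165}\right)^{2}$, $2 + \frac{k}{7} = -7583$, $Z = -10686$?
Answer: $\frac{5808834901}{108900} \approx 53341.0$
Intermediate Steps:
$k = -53095$ ($k = -14 + 7 \left(-7583\right) = -14 - 53081 = -53095$)
$z = \frac{1}{108900}$ ($z = \left(\frac{1}{330}\right)^{2} = \frac{1}{108900} \approx 9.1827 \cdot 10^{-6}$)
$L = -53341$ ($L = -53095 + \left(10440 - 10686\right) = -53095 - 246 = -53341$)
$z - L = \frac{1}{108900} - -53341 = \frac{1}{108900} + 53341 = \frac{5808834901}{108900}$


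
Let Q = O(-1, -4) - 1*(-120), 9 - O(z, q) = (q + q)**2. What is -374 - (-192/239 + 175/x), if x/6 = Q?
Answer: -6965497/18642 ≈ -373.65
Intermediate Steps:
O(z, q) = 9 - 4*q**2 (O(z, q) = 9 - (q + q)**2 = 9 - (2*q)**2 = 9 - 4*q**2)
Q = 65 (Q = (9 - 4*(-4)**2) - 1*(-120) = (9 - 4*16) + 120 = (9 - 64) + 120 = -55 + 120 = 65)
x = 390 (x = 6*65 = 390)
-374 - (-192/239 + 175/x) = -374 - (-192/239 + 175/390) = -374 - (-192*1/239 + 175*(1/390)) = -374 - (-192/239 + 35/78) = -374 - 1*(-6611/18642) = -374 + 6611/18642 = -6965497/18642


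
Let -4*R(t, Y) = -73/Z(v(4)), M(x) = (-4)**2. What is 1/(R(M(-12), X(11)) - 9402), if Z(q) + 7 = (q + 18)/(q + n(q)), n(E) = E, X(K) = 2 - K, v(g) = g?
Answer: -17/159907 ≈ -0.00010631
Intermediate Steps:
M(x) = 16
Z(q) = -7 + (18 + q)/(2*q) (Z(q) = -7 + (q + 18)/(q + q) = -7 + (18 + q)/((2*q)) = -7 + (18 + q)*(1/(2*q)) = -7 + (18 + q)/(2*q))
R(t, Y) = -73/17 (R(t, Y) = -(-73)/(4*(-13/2 + 9/4)) = -(-73)/(4*(-17/4)) = -(-73)*(-4)/(4*17) = -1/4*292/17 = -73/17)
1/(R(M(-12), X(11)) - 9402) = 1/(-73/17 - 9402) = 1/(-159907/17) = -17/159907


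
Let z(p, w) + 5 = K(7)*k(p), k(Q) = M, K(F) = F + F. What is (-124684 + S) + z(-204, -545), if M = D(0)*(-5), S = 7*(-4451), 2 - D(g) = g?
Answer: -155986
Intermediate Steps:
D(g) = 2 - g
S = -31157
K(F) = 2*F
M = -10 (M = (2 - 1*0)*(-5) = (2 + 0)*(-5) = 2*(-5) = -10)
k(Q) = -10
z(p, w) = -145 (z(p, w) = -5 + (2*7)*(-10) = -5 + 14*(-10) = -5 - 140 = -145)
(-124684 + S) + z(-204, -545) = (-124684 - 31157) - 145 = -155841 - 145 = -155986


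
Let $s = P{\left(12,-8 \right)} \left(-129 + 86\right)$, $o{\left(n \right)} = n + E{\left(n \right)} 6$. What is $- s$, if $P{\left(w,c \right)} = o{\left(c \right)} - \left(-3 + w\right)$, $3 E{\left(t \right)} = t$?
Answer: $-1419$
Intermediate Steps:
$E{\left(t \right)} = \frac{t}{3}$
$o{\left(n \right)} = 3 n$ ($o{\left(n \right)} = n + \frac{n}{3} \cdot 6 = n + 2 n = 3 n$)
$P{\left(w,c \right)} = 3 - w + 3 c$ ($P{\left(w,c \right)} = 3 c - \left(-3 + w\right) = 3 - w + 3 c$)
$s = 1419$ ($s = \left(3 - 12 + 3 \left(-8\right)\right) \left(-129 + 86\right) = \left(3 - 12 - 24\right) \left(-43\right) = \left(-33\right) \left(-43\right) = 1419$)
$- s = \left(-1\right) 1419 = -1419$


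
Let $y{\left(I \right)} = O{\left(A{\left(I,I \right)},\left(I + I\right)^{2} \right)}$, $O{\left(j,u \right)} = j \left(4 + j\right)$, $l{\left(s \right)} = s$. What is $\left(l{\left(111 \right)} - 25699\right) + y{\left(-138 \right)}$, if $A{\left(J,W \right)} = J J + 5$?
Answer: $362915009$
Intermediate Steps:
$A{\left(J,W \right)} = 5 + J^{2}$ ($A{\left(J,W \right)} = J^{2} + 5 = 5 + J^{2}$)
$y{\left(I \right)} = \left(5 + I^{2}\right) \left(9 + I^{2}\right)$ ($y{\left(I \right)} = \left(5 + I^{2}\right) \left(4 + \left(5 + I^{2}\right)\right) = \left(5 + I^{2}\right) \left(9 + I^{2}\right)$)
$\left(l{\left(111 \right)} - 25699\right) + y{\left(-138 \right)} = \left(111 - 25699\right) + \left(5 + \left(-138\right)^{2}\right) \left(9 + \left(-138\right)^{2}\right) = \left(111 - 25699\right) + \left(5 + 19044\right) \left(9 + 19044\right) = -25588 + 19049 \cdot 19053 = -25588 + 362940597 = 362915009$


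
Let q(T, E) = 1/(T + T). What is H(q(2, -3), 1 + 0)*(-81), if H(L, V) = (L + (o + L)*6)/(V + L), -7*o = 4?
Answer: 3807/35 ≈ 108.77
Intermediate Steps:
q(T, E) = 1/(2*T)
o = -4/7 (o = -⅐*4 = -4/7 ≈ -0.57143)
H(L, V) = (-24/7 + 7*L)/(L + V) (H(L, V) = (L + (-4/7 + L)*6)/(V + L) = (L + (-24/7 + 6*L))/(L + V) = (-24/7 + 7*L)/(L + V))
H(q(2, -3), 1 + 0)*(-81) = ((-24/7 + 7*((½)/2))/((½)/2 + (1 + 0)))*(-81) = ((-24/7 + 7*((½)*(½)))/((½)*(½) + 1))*(-81) = ((-24/7 + 7*(¼))/(¼ + 1))*(-81) = ((-24/7 + 7/4)/(5/4))*(-81) = ((⅘)*(-47/28))*(-81) = -47/35*(-81) = 3807/35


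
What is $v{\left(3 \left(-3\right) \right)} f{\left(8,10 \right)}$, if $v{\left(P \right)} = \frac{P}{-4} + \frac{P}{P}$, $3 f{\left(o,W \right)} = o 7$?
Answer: $\frac{182}{3} \approx 60.667$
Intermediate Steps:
$f{\left(o,W \right)} = \frac{7 o}{3}$ ($f{\left(o,W \right)} = \frac{o 7}{3} = \frac{7 o}{3}$)
$v{\left(P \right)} = 1 - \frac{P}{4}$ ($v{\left(P \right)} = P \left(- \frac{1}{4}\right) + 1 = - \frac{P}{4} + 1 = 1 - \frac{P}{4}$)
$v{\left(3 \left(-3\right) \right)} f{\left(8,10 \right)} = \left(1 - \frac{3 \left(-3\right)}{4}\right) \frac{7}{3} \cdot 8 = \left(1 - - \frac{9}{4}\right) \frac{56}{3} = \left(1 + \frac{9}{4}\right) \frac{56}{3} = \frac{13}{4} \cdot \frac{56}{3} = \frac{182}{3}$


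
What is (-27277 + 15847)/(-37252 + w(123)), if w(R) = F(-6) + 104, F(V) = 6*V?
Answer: 5715/18592 ≈ 0.30739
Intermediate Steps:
w(R) = 68 (w(R) = 6*(-6) + 104 = -36 + 104 = 68)
(-27277 + 15847)/(-37252 + w(123)) = (-27277 + 15847)/(-37252 + 68) = -11430/(-37184) = -11430*(-1/37184) = 5715/18592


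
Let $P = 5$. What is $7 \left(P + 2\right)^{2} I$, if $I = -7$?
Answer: $-2401$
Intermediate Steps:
$7 \left(P + 2\right)^{2} I = 7 \left(5 + 2\right)^{2} \left(-7\right) = 7 \cdot 7^{2} \left(-7\right) = 7 \cdot 49 \left(-7\right) = 343 \left(-7\right) = -2401$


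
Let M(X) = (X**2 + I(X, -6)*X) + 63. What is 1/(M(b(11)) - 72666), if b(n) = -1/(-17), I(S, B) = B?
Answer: -289/20982368 ≈ -1.3773e-5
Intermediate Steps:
b(n) = 1/17 (b(n) = -1*(-1/17) = 1/17)
M(X) = 63 + X**2 - 6*X (M(X) = (X**2 - 6*X) + 63 = 63 + X**2 - 6*X)
1/(M(b(11)) - 72666) = 1/((63 + (1/17)**2 - 6*1/17) - 72666) = 1/((63 + 1/289 - 6/17) - 72666) = 1/(18106/289 - 72666) = 1/(-20982368/289) = -289/20982368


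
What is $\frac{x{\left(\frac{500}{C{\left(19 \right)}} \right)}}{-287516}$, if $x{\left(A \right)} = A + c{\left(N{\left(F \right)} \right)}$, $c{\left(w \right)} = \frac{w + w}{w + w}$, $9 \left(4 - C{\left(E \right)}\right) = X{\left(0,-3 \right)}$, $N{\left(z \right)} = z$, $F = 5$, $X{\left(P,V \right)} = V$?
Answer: $- \frac{1513}{3737708} \approx -0.00040479$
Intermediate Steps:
$C{\left(E \right)} = \frac{13}{3}$ ($C{\left(E \right)} = 4 - - \frac{1}{3} = 4 + \frac{1}{3} = \frac{13}{3}$)
$c{\left(w \right)} = 1$ ($c{\left(w \right)} = \frac{2 w}{2 w} = 2 w \frac{1}{2 w} = 1$)
$x{\left(A \right)} = 1 + A$ ($x{\left(A \right)} = A + 1 = 1 + A$)
$\frac{x{\left(\frac{500}{C{\left(19 \right)}} \right)}}{-287516} = \frac{1 + \frac{500}{\frac{13}{3}}}{-287516} = \left(1 + 500 \cdot \frac{3}{13}\right) \left(- \frac{1}{287516}\right) = \left(1 + \frac{1500}{13}\right) \left(- \frac{1}{287516}\right) = \frac{1513}{13} \left(- \frac{1}{287516}\right) = - \frac{1513}{3737708}$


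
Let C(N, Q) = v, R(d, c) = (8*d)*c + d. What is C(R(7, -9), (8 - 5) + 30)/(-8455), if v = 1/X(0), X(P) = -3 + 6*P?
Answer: 1/25365 ≈ 3.9424e-5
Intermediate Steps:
R(d, c) = d + 8*c*d (R(d, c) = 8*c*d + d = d + 8*c*d)
v = -1/3 (v = 1/(-3 + 6*0) = 1/(-3 + 0) = 1/(-3) = -1/3 ≈ -0.33333)
C(N, Q) = -1/3
C(R(7, -9), (8 - 5) + 30)/(-8455) = -1/3/(-8455) = -1/3*(-1/8455) = 1/25365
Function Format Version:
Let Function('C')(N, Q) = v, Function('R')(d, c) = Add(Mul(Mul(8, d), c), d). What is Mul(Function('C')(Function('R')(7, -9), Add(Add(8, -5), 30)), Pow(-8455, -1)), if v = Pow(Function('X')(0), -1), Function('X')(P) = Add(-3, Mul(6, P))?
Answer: Rational(1, 25365) ≈ 3.9424e-5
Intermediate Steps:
Function('R')(d, c) = Add(d, Mul(8, c, d)) (Function('R')(d, c) = Add(Mul(8, c, d), d) = Add(d, Mul(8, c, d)))
v = Rational(-1, 3) (v = Pow(Add(-3, Mul(6, 0)), -1) = Pow(Add(-3, 0), -1) = Pow(-3, -1) = Rational(-1, 3) ≈ -0.33333)
Function('C')(N, Q) = Rational(-1, 3)
Mul(Function('C')(Function('R')(7, -9), Add(Add(8, -5), 30)), Pow(-8455, -1)) = Mul(Rational(-1, 3), Pow(-8455, -1)) = Mul(Rational(-1, 3), Rational(-1, 8455)) = Rational(1, 25365)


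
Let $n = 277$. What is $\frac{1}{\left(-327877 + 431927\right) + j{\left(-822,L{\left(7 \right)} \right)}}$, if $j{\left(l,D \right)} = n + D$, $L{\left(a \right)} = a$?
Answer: $\frac{1}{104334} \approx 9.5846 \cdot 10^{-6}$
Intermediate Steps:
$j{\left(l,D \right)} = 277 + D$
$\frac{1}{\left(-327877 + 431927\right) + j{\left(-822,L{\left(7 \right)} \right)}} = \frac{1}{\left(-327877 + 431927\right) + \left(277 + 7\right)} = \frac{1}{104050 + 284} = \frac{1}{104334}$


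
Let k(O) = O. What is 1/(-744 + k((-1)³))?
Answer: -1/745 ≈ -0.0013423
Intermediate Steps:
1/(-744 + k((-1)³)) = 1/(-744 + (-1)³) = 1/(-744 - 1) = 1/(-745) = -1/745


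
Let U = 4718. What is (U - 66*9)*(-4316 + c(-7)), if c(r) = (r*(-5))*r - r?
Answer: -18780696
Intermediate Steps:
c(r) = -r - 5*r² (c(r) = (-5*r)*r - r = -5*r² - r = -r - 5*r²)
(U - 66*9)*(-4316 + c(-7)) = (4718 - 66*9)*(-4316 - 1*(-7)*(1 + 5*(-7))) = (4718 - 594)*(-4316 - 1*(-7)*(1 - 35)) = 4124*(-4316 - 1*(-7)*(-34)) = 4124*(-4316 - 238) = 4124*(-4554) = -18780696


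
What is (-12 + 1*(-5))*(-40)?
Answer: 680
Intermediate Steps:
(-12 + 1*(-5))*(-40) = (-12 - 5)*(-40) = -17*(-40) = 680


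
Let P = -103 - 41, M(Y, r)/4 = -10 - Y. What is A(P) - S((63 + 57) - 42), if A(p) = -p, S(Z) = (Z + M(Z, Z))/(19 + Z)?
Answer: 14242/97 ≈ 146.82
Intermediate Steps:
M(Y, r) = -40 - 4*Y (M(Y, r) = 4*(-10 - Y) = -40 - 4*Y)
P = -144
S(Z) = (-40 - 3*Z)/(19 + Z) (S(Z) = (Z + (-40 - 4*Z))/(19 + Z) = (-40 - 3*Z)/(19 + Z))
A(P) - S((63 + 57) - 42) = -1*(-144) - (-40 - 3*((63 + 57) - 42))/(19 + ((63 + 57) - 42)) = 144 - (-40 - 3*(120 - 42))/(19 + (120 - 42)) = 144 - (-40 - 3*78)/(19 + 78) = 144 - (-40 - 234)/97 = 144 - (-274)/97 = 144 - 1*(-274/97) = 144 + 274/97 = 14242/97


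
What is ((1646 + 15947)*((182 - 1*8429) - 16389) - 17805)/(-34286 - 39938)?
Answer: 433438953/74224 ≈ 5839.6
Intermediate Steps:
((1646 + 15947)*((182 - 1*8429) - 16389) - 17805)/(-34286 - 39938) = (17593*((182 - 8429) - 16389) - 17805)/(-74224) = (17593*(-8247 - 16389) - 17805)*(-1/74224) = (17593*(-24636) - 17805)*(-1/74224) = (-433421148 - 17805)*(-1/74224) = -433438953*(-1/74224) = 433438953/74224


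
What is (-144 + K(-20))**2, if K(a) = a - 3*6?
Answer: 33124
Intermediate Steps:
K(a) = -18 + a (K(a) = a - 18 = -18 + a)
(-144 + K(-20))**2 = (-144 + (-18 - 20))**2 = (-144 - 38)**2 = (-182)**2 = 33124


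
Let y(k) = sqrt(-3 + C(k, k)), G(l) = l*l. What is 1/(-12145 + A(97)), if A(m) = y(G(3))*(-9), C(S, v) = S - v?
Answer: I/(-12145*I + 9*sqrt(3)) ≈ -8.2338e-5 + 1.0568e-7*I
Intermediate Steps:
G(l) = l**2
y(k) = I*sqrt(3) (y(k) = sqrt(-3 + (k - k)) = sqrt(-3 + 0) = sqrt(-3) = I*sqrt(3))
A(m) = -9*I*sqrt(3) (A(m) = (I*sqrt(3))*(-9) = -9*I*sqrt(3))
1/(-12145 + A(97)) = 1/(-12145 - 9*I*sqrt(3))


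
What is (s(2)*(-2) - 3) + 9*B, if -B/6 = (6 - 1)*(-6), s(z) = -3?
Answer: 1623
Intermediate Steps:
B = 180 (B = -6*(6 - 1)*(-6) = -30*(-6) = -6*(-30) = 180)
(s(2)*(-2) - 3) + 9*B = (-3*(-2) - 3) + 9*180 = (6 - 3) + 1620 = 3 + 1620 = 1623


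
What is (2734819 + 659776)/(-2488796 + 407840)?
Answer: -3394595/2080956 ≈ -1.6313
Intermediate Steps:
(2734819 + 659776)/(-2488796 + 407840) = 3394595/(-2080956) = 3394595*(-1/2080956) = -3394595/2080956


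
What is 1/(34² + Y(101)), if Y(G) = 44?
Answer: 1/1200 ≈ 0.00083333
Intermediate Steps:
1/(34² + Y(101)) = 1/(34² + 44) = 1/(1156 + 44) = 1/1200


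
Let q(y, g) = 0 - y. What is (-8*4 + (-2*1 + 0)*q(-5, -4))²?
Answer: 1764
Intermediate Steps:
q(y, g) = -y
(-8*4 + (-2*1 + 0)*q(-5, -4))² = (-8*4 + (-2*1 + 0)*(-1*(-5)))² = (-32 + (-2 + 0)*5)² = (-32 - 2*5)² = (-32 - 10)² = (-42)² = 1764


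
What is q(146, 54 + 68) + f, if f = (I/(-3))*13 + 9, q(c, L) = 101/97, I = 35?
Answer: -41213/291 ≈ -141.63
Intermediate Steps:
q(c, L) = 101/97 (q(c, L) = 101*(1/97) = 101/97)
f = -428/3 (f = (35/(-3))*13 + 9 = (35*(-⅓))*13 + 9 = -35/3*13 + 9 = -455/3 + 9 = -428/3 ≈ -142.67)
q(146, 54 + 68) + f = 101/97 - 428/3 = -41213/291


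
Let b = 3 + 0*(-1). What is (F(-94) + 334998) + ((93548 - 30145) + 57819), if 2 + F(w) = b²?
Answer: 456227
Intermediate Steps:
b = 3 (b = 3 + 0 = 3)
F(w) = 7 (F(w) = -2 + 3² = -2 + 9 = 7)
(F(-94) + 334998) + ((93548 - 30145) + 57819) = (7 + 334998) + ((93548 - 30145) + 57819) = 335005 + (63403 + 57819) = 335005 + 121222 = 456227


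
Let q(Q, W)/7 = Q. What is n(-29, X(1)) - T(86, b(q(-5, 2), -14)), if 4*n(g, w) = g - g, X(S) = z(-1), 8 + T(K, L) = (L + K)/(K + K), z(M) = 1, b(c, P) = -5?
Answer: 1295/172 ≈ 7.5291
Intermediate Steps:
q(Q, W) = 7*Q
T(K, L) = -8 + (K + L)/(2*K) (T(K, L) = -8 + (L + K)/(K + K) = -8 + (K + L)/((2*K)) = -8 + (K + L)*(1/(2*K)) = -8 + (K + L)/(2*K))
X(S) = 1
n(g, w) = 0 (n(g, w) = (g - g)/4 = (1/4)*0 = 0)
n(-29, X(1)) - T(86, b(q(-5, 2), -14)) = 0 - (-5 - 15*86)/(2*86) = 0 - (-5 - 1290)/(2*86) = 0 - (-1295)/(2*86) = 0 - 1*(-1295/172) = 0 + 1295/172 = 1295/172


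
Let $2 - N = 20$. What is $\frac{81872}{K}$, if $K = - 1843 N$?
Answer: $\frac{40936}{16587} \approx 2.468$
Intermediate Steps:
$N = -18$ ($N = 2 - 20 = -18$)
$K = 33174$ ($K = \left(-1843\right) \left(-18\right) = 33174$)
$\frac{81872}{K} = \frac{81872}{33174} = 81872 \cdot \frac{1}{33174} = \frac{40936}{16587}$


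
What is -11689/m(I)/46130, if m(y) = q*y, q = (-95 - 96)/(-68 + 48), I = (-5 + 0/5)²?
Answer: -23378/22027075 ≈ -0.0010613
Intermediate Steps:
I = 25 (I = (-5 + 0*(⅕))² = (-5 + 0)² = (-5)² = 25)
q = 191/20 (q = -191/(-20) = -191*(-1/20) = 191/20 ≈ 9.5500)
m(y) = 191*y/20
-11689/m(I)/46130 = -11689/((191/20)*25)/46130 = -11689/955/4*(1/46130) = -11689*4/955*(1/46130) = -46756/955*1/46130 = -23378/22027075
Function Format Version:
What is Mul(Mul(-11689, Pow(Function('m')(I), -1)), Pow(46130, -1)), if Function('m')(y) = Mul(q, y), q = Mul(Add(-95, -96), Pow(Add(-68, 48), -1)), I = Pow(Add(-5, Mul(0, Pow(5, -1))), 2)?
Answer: Rational(-23378, 22027075) ≈ -0.0010613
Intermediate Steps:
I = 25 (I = Pow(Add(-5, Mul(0, Rational(1, 5))), 2) = Pow(Add(-5, 0), 2) = Pow(-5, 2) = 25)
q = Rational(191, 20) (q = Mul(-191, Pow(-20, -1)) = Mul(-191, Rational(-1, 20)) = Rational(191, 20) ≈ 9.5500)
Function('m')(y) = Mul(Rational(191, 20), y)
Mul(Mul(-11689, Pow(Function('m')(I), -1)), Pow(46130, -1)) = Mul(Mul(-11689, Pow(Mul(Rational(191, 20), 25), -1)), Pow(46130, -1)) = Mul(Mul(-11689, Pow(Rational(955, 4), -1)), Rational(1, 46130)) = Mul(Mul(-11689, Rational(4, 955)), Rational(1, 46130)) = Mul(Rational(-46756, 955), Rational(1, 46130)) = Rational(-23378, 22027075)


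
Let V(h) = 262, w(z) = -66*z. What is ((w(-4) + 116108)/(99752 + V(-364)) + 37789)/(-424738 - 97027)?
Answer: -1889772709/26091902355 ≈ -0.072428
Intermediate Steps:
((w(-4) + 116108)/(99752 + V(-364)) + 37789)/(-424738 - 97027) = ((-66*(-4) + 116108)/(99752 + 262) + 37789)/(-424738 - 97027) = ((264 + 116108)/100014 + 37789)/(-521765) = (116372*(1/100014) + 37789)*(-1/521765) = (58186/50007 + 37789)*(-1/521765) = (1889772709/50007)*(-1/521765) = -1889772709/26091902355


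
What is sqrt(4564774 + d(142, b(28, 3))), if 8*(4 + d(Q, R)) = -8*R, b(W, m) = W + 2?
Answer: 2*sqrt(1141185) ≈ 2136.5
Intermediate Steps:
b(W, m) = 2 + W
d(Q, R) = -4 - R (d(Q, R) = -4 + (-8*R)/8 = -4 - R)
sqrt(4564774 + d(142, b(28, 3))) = sqrt(4564774 + (-4 - (2 + 28))) = sqrt(4564774 + (-4 - 1*30)) = sqrt(4564774 + (-4 - 30)) = sqrt(4564774 - 34) = sqrt(4564740) = 2*sqrt(1141185)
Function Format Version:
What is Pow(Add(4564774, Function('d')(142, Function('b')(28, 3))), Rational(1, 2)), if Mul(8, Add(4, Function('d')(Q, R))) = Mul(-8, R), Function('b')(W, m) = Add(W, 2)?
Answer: Mul(2, Pow(1141185, Rational(1, 2))) ≈ 2136.5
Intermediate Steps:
Function('b')(W, m) = Add(2, W)
Function('d')(Q, R) = Add(-4, Mul(-1, R)) (Function('d')(Q, R) = Add(-4, Mul(Rational(1, 8), Mul(-8, R))) = Add(-4, Mul(-1, R)))
Pow(Add(4564774, Function('d')(142, Function('b')(28, 3))), Rational(1, 2)) = Pow(Add(4564774, Add(-4, Mul(-1, Add(2, 28)))), Rational(1, 2)) = Pow(Add(4564774, Add(-4, Mul(-1, 30))), Rational(1, 2)) = Pow(Add(4564774, Add(-4, -30)), Rational(1, 2)) = Pow(Add(4564774, -34), Rational(1, 2)) = Pow(4564740, Rational(1, 2)) = Mul(2, Pow(1141185, Rational(1, 2)))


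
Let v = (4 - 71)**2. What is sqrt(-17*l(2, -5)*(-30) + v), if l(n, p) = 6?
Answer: sqrt(7549) ≈ 86.885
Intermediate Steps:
v = 4489 (v = (-67)**2 = 4489)
sqrt(-17*l(2, -5)*(-30) + v) = sqrt(-17*6*(-30) + 4489) = sqrt(-102*(-30) + 4489) = sqrt(3060 + 4489) = sqrt(7549)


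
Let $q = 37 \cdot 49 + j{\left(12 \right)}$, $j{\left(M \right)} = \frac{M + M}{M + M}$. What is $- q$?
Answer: $-1814$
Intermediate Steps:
$j{\left(M \right)} = 1$ ($j{\left(M \right)} = \frac{2 M}{2 M} = 2 M \frac{1}{2 M} = 1$)
$q = 1814$ ($q = 37 \cdot 49 + 1 = 1813 + 1 = 1814$)
$- q = \left(-1\right) 1814 = -1814$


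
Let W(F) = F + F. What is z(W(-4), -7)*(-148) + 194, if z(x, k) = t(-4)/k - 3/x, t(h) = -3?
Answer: 1051/14 ≈ 75.071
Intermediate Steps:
W(F) = 2*F
z(x, k) = -3/k - 3/x
z(W(-4), -7)*(-148) + 194 = (-3/(-7) - 3/(2*(-4)))*(-148) + 194 = (-3*(-⅐) - 3/(-8))*(-148) + 194 = (3/7 - 3*(-⅛))*(-148) + 194 = (3/7 + 3/8)*(-148) + 194 = (45/56)*(-148) + 194 = -1665/14 + 194 = 1051/14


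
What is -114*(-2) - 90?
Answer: 138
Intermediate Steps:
-114*(-2) - 90 = 228 - 90 = 138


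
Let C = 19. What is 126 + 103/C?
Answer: 2497/19 ≈ 131.42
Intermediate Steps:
126 + 103/C = 126 + 103/19 = 2497/19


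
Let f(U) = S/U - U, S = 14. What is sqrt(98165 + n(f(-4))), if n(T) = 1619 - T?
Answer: sqrt(399134)/2 ≈ 315.89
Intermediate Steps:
f(U) = -U + 14/U (f(U) = 14/U - U = -U + 14/U)
sqrt(98165 + n(f(-4))) = sqrt(98165 + (1619 - (-1*(-4) + 14/(-4)))) = sqrt(98165 + (1619 - (4 + 14*(-1/4)))) = sqrt(98165 + (1619 - (4 - 7/2))) = sqrt(98165 + (1619 - 1*1/2)) = sqrt(98165 + (1619 - 1/2)) = sqrt(98165 + 3237/2) = sqrt(199567/2) = sqrt(399134)/2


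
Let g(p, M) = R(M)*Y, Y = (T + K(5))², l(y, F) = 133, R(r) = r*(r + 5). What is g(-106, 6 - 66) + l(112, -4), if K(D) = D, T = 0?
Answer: 82633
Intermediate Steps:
R(r) = r*(5 + r)
Y = 25 (Y = (0 + 5)² = 5² = 25)
g(p, M) = 25*M*(5 + M) (g(p, M) = (M*(5 + M))*25 = 25*M*(5 + M))
g(-106, 6 - 66) + l(112, -4) = 25*(6 - 66)*(5 + (6 - 66)) + 133 = 25*(-60)*(5 - 60) + 133 = 25*(-60)*(-55) + 133 = 82500 + 133 = 82633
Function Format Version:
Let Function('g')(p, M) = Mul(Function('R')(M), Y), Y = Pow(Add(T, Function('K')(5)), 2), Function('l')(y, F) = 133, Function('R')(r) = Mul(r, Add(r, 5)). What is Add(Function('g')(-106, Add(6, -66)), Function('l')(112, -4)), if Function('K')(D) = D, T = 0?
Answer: 82633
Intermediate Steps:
Function('R')(r) = Mul(r, Add(5, r))
Y = 25 (Y = Pow(Add(0, 5), 2) = Pow(5, 2) = 25)
Function('g')(p, M) = Mul(25, M, Add(5, M)) (Function('g')(p, M) = Mul(Mul(M, Add(5, M)), 25) = Mul(25, M, Add(5, M)))
Add(Function('g')(-106, Add(6, -66)), Function('l')(112, -4)) = Add(Mul(25, Add(6, -66), Add(5, Add(6, -66))), 133) = Add(Mul(25, -60, Add(5, -60)), 133) = Add(Mul(25, -60, -55), 133) = Add(82500, 133) = 82633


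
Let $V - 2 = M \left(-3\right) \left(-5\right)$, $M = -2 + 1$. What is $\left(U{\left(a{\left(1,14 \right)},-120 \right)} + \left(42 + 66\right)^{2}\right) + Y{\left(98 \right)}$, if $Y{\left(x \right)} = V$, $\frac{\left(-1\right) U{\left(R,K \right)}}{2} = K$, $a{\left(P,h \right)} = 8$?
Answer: $11891$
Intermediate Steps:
$M = -1$
$U{\left(R,K \right)} = - 2 K$
$V = -13$ ($V = 2 + \left(-1\right) \left(-3\right) \left(-5\right) = 2 + 3 \left(-5\right) = 2 - 15 = -13$)
$Y{\left(x \right)} = -13$
$\left(U{\left(a{\left(1,14 \right)},-120 \right)} + \left(42 + 66\right)^{2}\right) + Y{\left(98 \right)} = \left(\left(-2\right) \left(-120\right) + \left(42 + 66\right)^{2}\right) - 13 = \left(240 + 108^{2}\right) - 13 = \left(240 + 11664\right) - 13 = 11904 - 13 = 11891$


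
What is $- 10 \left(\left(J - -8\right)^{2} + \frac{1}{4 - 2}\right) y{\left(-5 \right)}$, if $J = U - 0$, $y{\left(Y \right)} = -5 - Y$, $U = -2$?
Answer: $0$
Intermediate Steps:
$J = -2$ ($J = -2 - 0 = -2 + 0 = -2$)
$- 10 \left(\left(J - -8\right)^{2} + \frac{1}{4 - 2}\right) y{\left(-5 \right)} = - 10 \left(\left(-2 - -8\right)^{2} + \frac{1}{4 - 2}\right) \left(-5 - -5\right) = - 10 \left(\left(-2 + 8\right)^{2} + \frac{1}{2}\right) \left(-5 + 5\right) = - 10 \left(6^{2} + \frac{1}{2}\right) 0 = - 10 \left(36 + \frac{1}{2}\right) 0 = - 10 \cdot \frac{73}{2} \cdot 0 = \left(-10\right) 0 = 0$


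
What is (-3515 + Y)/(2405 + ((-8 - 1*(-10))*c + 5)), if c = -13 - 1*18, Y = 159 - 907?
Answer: -4263/2348 ≈ -1.8156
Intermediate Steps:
Y = -748
c = -31 (c = -13 - 18 = -31)
(-3515 + Y)/(2405 + ((-8 - 1*(-10))*c + 5)) = (-3515 - 748)/(2405 + ((-8 - 1*(-10))*(-31) + 5)) = -4263/(2405 + ((-8 + 10)*(-31) + 5)) = -4263/(2405 + (2*(-31) + 5)) = -4263/(2405 + (-62 + 5)) = -4263/(2405 - 57) = -4263/2348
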